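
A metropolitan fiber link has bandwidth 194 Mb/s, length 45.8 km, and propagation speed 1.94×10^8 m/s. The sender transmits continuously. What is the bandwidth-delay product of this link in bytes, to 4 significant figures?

5725 bytes

Propagation delay = 45800 / 194000000 = 0.000236082 s.
BDP = R × t_prop = 194000000 × 0.000236082 = 45800 bits.
In bytes: 45800/8 = 5725 bytes.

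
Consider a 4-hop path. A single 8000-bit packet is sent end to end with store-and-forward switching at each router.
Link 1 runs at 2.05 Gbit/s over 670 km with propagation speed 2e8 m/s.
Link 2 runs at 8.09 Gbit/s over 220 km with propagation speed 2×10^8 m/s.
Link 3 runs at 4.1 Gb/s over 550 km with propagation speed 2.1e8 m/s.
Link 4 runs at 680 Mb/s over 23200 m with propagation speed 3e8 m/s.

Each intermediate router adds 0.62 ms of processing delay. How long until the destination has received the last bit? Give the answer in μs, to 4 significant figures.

Transmission delays (L/R per hop): 3.90244, 0.988875, 1.95122, 11.7647 μs; sum = 18.6072 μs.
Propagation delays (d/s per hop): 3350, 1100, 2619.05, 77.3333 μs; sum = 7146.38 μs.
Processing at 3 router(s): 3 × 0.62 ms = 1860 μs.
End-to-end = 9025 μs.

9025 μs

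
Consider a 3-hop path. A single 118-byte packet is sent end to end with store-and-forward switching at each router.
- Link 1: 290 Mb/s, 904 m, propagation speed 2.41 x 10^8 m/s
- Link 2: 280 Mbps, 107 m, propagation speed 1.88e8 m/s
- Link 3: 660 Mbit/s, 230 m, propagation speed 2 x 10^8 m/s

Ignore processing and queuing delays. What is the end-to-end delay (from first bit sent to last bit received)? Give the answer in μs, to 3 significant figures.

13.5 μs

L = 118 × 8 = 944 bits.
Transmission delays (L/R per hop): 3.25517, 3.37143, 1.4303 μs; sum = 8.0569 μs.
Propagation delays (d/s per hop): 3.75104, 0.569149, 1.15 μs; sum = 5.47019 μs.
End-to-end = 13.5 μs.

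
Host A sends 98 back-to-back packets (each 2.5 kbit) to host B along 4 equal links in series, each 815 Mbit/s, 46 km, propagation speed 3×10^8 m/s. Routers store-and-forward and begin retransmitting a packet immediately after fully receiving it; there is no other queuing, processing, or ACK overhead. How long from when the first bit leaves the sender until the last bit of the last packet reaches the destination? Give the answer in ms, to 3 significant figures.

Per-hop transmission t_tx = L/R = 2500/815000000 = 0.00306748 ms.
Per-hop propagation t_prop = 46000/300000000 = 0.153333 ms.
Pipeline fill: first packet needs 4·t_tx to clear all hops; remaining 97 packets each add one t_tx.
Total = (4+98-1)·t_tx + 4·t_prop = 101·0.00306748 + 4·0.153333 = 0.923 ms.

0.923 ms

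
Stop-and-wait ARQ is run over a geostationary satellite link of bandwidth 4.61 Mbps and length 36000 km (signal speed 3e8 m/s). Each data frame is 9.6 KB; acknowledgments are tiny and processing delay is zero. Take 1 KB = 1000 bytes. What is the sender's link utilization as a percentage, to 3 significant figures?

t_tx = L/R = 76800/4610000 = 0.0166594 s.
t_prop = 36000000/300000000 = 0.12 s; RTT = 0.24 s.
Cycle = t_tx + RTT = 0.256659 s.
Utilization = t_tx / cycle = 0.0166594/0.256659 = 6.49 %.

6.49 %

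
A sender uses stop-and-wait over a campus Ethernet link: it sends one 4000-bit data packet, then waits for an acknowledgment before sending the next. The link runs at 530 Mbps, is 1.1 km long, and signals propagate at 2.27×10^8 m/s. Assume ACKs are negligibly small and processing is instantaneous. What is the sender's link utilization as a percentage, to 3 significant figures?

43.8 %

t_tx = L/R = 4000/530000000 = 7.54717e-06 s.
t_prop = 1100/227000000 = 4.84581e-06 s; RTT = 9.69163e-06 s.
Cycle = t_tx + RTT = 1.72388e-05 s.
Utilization = t_tx / cycle = 7.54717e-06/1.72388e-05 = 43.8 %.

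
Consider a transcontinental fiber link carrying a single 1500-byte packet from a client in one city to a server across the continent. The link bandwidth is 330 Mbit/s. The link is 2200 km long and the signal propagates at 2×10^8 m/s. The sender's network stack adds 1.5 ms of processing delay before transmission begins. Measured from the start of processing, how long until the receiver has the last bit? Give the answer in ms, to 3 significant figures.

12.5 ms

L = 1500 × 8 = 12000 bits.
Transmission delay = L/R = 12000 / 330000000 = 0.0363636 ms.
Propagation delay = d/s = 2200000 m / 200000000 m/s = 11 ms.
Plus processing delay 1.5 ms = 1.5 ms.
Total = 12.5 ms.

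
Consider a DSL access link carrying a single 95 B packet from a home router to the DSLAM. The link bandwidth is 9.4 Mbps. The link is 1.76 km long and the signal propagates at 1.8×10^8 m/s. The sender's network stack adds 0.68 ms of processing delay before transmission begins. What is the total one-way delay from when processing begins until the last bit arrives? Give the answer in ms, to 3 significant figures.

0.771 ms

L = 95 × 8 = 760 bits.
Transmission delay = L/R = 760 / 9400000 = 0.0808511 ms.
Propagation delay = d/s = 1760 m / 180000000 m/s = 0.00977778 ms.
Plus processing delay 0.68 ms = 0.68 ms.
Total = 0.771 ms.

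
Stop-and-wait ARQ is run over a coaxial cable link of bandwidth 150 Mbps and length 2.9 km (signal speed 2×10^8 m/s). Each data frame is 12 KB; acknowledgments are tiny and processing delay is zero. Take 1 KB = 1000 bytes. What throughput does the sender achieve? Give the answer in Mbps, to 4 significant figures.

143.5 Mbps

t_tx = L/R = 96000/150000000 = 0.00064 s.
t_prop = 2900/200000000 = 1.45e-05 s; RTT = 2.9e-05 s.
Cycle = t_tx + RTT = 0.000669 s.
Throughput = L / cycle = 96000 / 0.000669 = 143.5 Mbps.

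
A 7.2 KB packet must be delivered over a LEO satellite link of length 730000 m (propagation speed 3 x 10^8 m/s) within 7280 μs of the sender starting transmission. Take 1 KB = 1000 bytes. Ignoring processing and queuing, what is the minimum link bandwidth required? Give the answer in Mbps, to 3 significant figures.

11.9 Mbps

L = 57600 bits.
Propagation delay = 730000 / 300000000 = 2433.33 μs.
Transmission budget = 7280 − 2433.33 = 4846.67 μs.
R ≥ L / t_tx = 57600 bits / 0.00484667 s = 11.9 Mbps.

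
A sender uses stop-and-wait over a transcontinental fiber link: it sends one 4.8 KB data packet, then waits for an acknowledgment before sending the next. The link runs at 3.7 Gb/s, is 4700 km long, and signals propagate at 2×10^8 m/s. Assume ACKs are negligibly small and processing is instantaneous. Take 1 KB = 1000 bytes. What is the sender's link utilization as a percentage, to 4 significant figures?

0.02208 %

t_tx = L/R = 38400/3700000000 = 1.03784e-05 s.
t_prop = 4700000/200000000 = 0.0235 s; RTT = 0.047 s.
Cycle = t_tx + RTT = 0.0470104 s.
Utilization = t_tx / cycle = 1.03784e-05/0.0470104 = 0.02208 %.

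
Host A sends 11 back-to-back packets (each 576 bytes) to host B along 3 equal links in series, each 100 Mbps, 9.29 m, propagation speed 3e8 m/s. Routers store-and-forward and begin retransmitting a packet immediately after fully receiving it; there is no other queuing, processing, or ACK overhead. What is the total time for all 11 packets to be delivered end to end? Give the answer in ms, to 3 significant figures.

0.599 ms

Per-hop transmission t_tx = L/R = 4608/100000000 = 0.04608 ms.
Per-hop propagation t_prop = 9.29/300000000 = 3.09667e-05 ms.
Pipeline fill: first packet needs 3·t_tx to clear all hops; remaining 10 packets each add one t_tx.
Total = (3+11-1)·t_tx + 3·t_prop = 13·0.04608 + 3·3.09667e-05 = 0.599 ms.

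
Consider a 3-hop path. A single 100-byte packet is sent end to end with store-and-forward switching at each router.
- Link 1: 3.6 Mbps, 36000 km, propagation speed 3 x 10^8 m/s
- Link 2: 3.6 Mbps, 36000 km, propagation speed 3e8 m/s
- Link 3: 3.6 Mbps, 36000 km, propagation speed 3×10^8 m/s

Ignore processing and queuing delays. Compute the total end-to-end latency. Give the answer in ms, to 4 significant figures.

L = 100 × 8 = 800 bits.
Transmission delay per hop = L/R = 800/3600000 = 0.222222 ms; 3 hops → 0.666667 ms.
Propagation delays (d/s per hop): 120, 120, 120 ms; sum = 360 ms.
End-to-end = 360.7 ms.

360.7 ms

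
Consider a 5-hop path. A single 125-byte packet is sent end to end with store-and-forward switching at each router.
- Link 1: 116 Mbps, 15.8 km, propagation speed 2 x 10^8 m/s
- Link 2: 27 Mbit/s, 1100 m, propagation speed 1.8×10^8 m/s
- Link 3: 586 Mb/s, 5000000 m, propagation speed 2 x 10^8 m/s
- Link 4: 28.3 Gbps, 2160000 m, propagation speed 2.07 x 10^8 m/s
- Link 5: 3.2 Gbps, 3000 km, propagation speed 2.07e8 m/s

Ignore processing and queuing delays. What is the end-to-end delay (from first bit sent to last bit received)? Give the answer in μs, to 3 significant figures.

L = 125 × 8 = 1000 bits.
Transmission delays (L/R per hop): 8.62069, 37.037, 1.70648, 0.0353357, 0.3125 μs; sum = 47.712 μs.
Propagation delays (d/s per hop): 79, 6.11111, 25000, 10434.8, 14492.8 μs; sum = 50012.6 μs.
End-to-end = 50100 μs.

50100 μs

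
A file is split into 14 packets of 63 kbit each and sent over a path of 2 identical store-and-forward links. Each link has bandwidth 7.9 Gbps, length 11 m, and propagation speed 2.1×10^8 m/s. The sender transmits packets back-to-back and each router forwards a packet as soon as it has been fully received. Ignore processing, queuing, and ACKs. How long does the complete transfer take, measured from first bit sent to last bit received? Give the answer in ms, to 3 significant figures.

Per-hop transmission t_tx = L/R = 63000/7900000000 = 0.00797468 ms.
Per-hop propagation t_prop = 11/210000000 = 5.2381e-05 ms.
Pipeline fill: first packet needs 2·t_tx to clear all hops; remaining 13 packets each add one t_tx.
Total = (2+14-1)·t_tx + 2·t_prop = 15·0.00797468 + 2·5.2381e-05 = 0.120 ms.

0.120 ms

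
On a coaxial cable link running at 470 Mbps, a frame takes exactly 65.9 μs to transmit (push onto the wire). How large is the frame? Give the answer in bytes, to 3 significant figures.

L = R × t_tx = 470000000 b/s × 6.59e-05 s = 30973 bits.
In bytes: 30973 / 8 = 3870 bytes.

3870 bytes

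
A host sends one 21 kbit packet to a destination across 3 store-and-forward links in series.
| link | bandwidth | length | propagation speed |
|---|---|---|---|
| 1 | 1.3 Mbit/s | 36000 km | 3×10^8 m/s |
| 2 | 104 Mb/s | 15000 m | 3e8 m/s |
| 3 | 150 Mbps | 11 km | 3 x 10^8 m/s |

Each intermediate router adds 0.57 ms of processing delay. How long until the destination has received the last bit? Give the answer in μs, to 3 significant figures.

L = 21000 bits.
Transmission delays (L/R per hop): 16153.8, 201.923, 140 μs; sum = 16495.8 μs.
Propagation delays (d/s per hop): 120000, 50, 36.6667 μs; sum = 120087 μs.
Processing at 2 router(s): 2 × 0.57 ms = 1140 μs.
End-to-end = 138000 μs.

138000 μs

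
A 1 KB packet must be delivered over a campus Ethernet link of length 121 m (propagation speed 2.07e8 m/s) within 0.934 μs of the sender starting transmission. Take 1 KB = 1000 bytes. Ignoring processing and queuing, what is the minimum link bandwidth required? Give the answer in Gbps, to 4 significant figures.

22.89 Gbps

L = 8000 bits.
Propagation delay = 121 / 2.07e+08 = 0.584541 μs.
Transmission budget = 0.934 − 0.584541 = 0.349459 μs.
R ≥ L / t_tx = 8000 bits / 3.49459e-07 s = 22.89 Gbps.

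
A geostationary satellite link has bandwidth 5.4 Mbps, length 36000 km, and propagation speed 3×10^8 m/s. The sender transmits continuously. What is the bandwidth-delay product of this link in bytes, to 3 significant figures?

Propagation delay = 36000000 / 300000000 = 0.12 s.
BDP = R × t_prop = 5400000 × 0.12 = 648000 bits.
In bytes: 648000/8 = 81000 bytes.

81000 bytes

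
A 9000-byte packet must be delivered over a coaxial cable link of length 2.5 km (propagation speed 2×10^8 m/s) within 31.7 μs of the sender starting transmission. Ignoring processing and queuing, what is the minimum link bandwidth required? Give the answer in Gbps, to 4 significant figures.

L = 72000 bits.
Propagation delay = 2500 / 200000000 = 12.5 μs.
Transmission budget = 31.7 − 12.5 = 19.2 μs.
R ≥ L / t_tx = 72000 bits / 1.92e-05 s = 3.750 Gbps.

3.750 Gbps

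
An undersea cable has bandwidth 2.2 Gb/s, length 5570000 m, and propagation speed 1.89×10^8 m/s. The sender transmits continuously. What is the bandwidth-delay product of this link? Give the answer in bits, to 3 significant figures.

64800000 bits

Propagation delay = 5570000 / 189000000 = 0.0294709 s.
BDP = R × t_prop = 2200000000 × 0.0294709 = 64836000 bits.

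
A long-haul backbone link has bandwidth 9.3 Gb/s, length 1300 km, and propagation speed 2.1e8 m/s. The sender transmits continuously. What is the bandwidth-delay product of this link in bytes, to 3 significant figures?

7200000 bytes

Propagation delay = 1300000 / 210000000 = 0.00619048 s.
BDP = R × t_prop = 9300000000 × 0.00619048 = 57571400 bits.
In bytes: 57571400/8 = 7200000 bytes.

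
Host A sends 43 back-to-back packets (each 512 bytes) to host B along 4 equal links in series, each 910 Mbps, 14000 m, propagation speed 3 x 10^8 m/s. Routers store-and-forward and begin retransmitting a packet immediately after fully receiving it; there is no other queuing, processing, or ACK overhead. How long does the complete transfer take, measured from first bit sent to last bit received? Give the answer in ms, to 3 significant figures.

Per-hop transmission t_tx = L/R = 4096/910000000 = 0.0045011 ms.
Per-hop propagation t_prop = 14000/300000000 = 0.0466667 ms.
Pipeline fill: first packet needs 4·t_tx to clear all hops; remaining 42 packets each add one t_tx.
Total = (4+43-1)·t_tx + 4·t_prop = 46·0.0045011 + 4·0.0466667 = 0.394 ms.

0.394 ms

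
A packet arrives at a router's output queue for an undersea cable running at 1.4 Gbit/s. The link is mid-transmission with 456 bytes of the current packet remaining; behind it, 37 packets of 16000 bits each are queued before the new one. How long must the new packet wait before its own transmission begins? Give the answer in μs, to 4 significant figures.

Each queued packet: L/R = 16000/1400000000 = 11.4286 μs.
37 queued → 422.857 μs.
Plus remaining 3648 bits of current packet: 2.60571 μs.
Queuing delay = 425.5 μs.

425.5 μs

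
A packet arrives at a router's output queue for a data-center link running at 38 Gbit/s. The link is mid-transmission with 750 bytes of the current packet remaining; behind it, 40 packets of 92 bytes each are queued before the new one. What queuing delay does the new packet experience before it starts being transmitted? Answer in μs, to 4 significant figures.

0.9326 μs

Each queued packet: L/R = 736/38000000000 = 0.0193684 μs.
40 queued → 0.774737 μs.
Plus remaining 6000 bits of current packet: 0.157895 μs.
Queuing delay = 0.9326 μs.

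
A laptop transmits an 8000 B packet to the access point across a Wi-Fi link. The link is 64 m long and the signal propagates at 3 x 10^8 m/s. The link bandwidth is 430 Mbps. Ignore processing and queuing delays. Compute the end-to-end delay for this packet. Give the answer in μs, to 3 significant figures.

L = 8000 × 8 = 64000 bits.
Transmission delay = L/R = 64000 / 430000000 = 148.837 μs.
Propagation delay = d/s = 64 m / 300000000 m/s = 0.213333 μs.
Total = 149 μs.

149 μs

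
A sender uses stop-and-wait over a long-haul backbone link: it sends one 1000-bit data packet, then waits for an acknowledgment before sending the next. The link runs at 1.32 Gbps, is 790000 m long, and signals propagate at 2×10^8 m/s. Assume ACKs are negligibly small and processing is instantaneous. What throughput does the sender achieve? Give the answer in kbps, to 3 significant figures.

t_tx = L/R = 1000/1320000000 = 7.57576e-07 s.
t_prop = 790000/200000000 = 0.00395 s; RTT = 0.0079 s.
Cycle = t_tx + RTT = 0.00790076 s.
Throughput = L / cycle = 1000 / 0.00790076 = 127 kbps.

127 kbps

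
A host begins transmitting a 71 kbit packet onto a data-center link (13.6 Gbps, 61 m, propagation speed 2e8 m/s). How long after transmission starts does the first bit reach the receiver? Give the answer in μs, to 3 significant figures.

0.305 μs

First bit experiences only propagation delay: d/s = 61/200000000 = 0.305 μs.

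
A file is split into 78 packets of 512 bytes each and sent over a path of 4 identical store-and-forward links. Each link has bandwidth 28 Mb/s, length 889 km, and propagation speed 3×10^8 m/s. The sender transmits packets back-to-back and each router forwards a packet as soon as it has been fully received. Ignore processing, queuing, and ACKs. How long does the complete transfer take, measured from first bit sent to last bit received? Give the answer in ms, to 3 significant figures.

23.7 ms

Per-hop transmission t_tx = L/R = 4096/28000000 = 0.146286 ms.
Per-hop propagation t_prop = 889000/300000000 = 2.96333 ms.
Pipeline fill: first packet needs 4·t_tx to clear all hops; remaining 77 packets each add one t_tx.
Total = (4+78-1)·t_tx + 4·t_prop = 81·0.146286 + 4·2.96333 = 23.7 ms.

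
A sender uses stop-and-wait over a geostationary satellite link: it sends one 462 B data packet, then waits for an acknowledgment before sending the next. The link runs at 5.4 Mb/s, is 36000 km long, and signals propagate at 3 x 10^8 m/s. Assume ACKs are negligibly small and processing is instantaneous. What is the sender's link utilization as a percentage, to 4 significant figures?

t_tx = L/R = 3696/5400000 = 0.000684444 s.
t_prop = 36000000/300000000 = 0.12 s; RTT = 0.24 s.
Cycle = t_tx + RTT = 0.240684 s.
Utilization = t_tx / cycle = 0.000684444/0.240684 = 0.2844 %.

0.2844 %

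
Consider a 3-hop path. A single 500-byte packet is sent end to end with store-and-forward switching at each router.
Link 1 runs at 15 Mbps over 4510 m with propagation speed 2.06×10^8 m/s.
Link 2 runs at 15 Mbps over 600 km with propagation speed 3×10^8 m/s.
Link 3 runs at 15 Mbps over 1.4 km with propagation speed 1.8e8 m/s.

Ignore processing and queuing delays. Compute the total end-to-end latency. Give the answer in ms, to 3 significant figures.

L = 500 × 8 = 4000 bits.
Transmission delay per hop = L/R = 4000/15000000 = 0.266667 ms; 3 hops → 0.8 ms.
Propagation delays (d/s per hop): 0.0218932, 2, 0.00777778 ms; sum = 2.02967 ms.
End-to-end = 2.83 ms.

2.83 ms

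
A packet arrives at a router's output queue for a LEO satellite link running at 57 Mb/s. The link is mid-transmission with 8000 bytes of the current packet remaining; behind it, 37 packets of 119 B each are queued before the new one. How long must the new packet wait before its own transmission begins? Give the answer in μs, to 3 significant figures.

1740 μs

Each queued packet: L/R = 952/57000000 = 16.7018 μs.
37 queued → 617.965 μs.
Plus remaining 64000 bits of current packet: 1122.81 μs.
Queuing delay = 1740 μs.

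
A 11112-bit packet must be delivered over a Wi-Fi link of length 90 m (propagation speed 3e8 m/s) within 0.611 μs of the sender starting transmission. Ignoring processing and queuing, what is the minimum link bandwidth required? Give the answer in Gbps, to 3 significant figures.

Propagation delay = 90 / 300000000 = 0.3 μs.
Transmission budget = 0.611 − 0.3 = 0.311 μs.
R ≥ L / t_tx = 11112 bits / 3.11e-07 s = 35.7 Gbps.

35.7 Gbps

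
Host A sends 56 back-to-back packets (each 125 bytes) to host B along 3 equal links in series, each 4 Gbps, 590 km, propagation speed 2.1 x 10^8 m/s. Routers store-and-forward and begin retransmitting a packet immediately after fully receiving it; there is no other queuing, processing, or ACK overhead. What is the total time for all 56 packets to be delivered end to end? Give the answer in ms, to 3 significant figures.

8.44 ms

Per-hop transmission t_tx = L/R = 1000/4000000000 = 0.00025 ms.
Per-hop propagation t_prop = 590000/210000000 = 2.80952 ms.
Pipeline fill: first packet needs 3·t_tx to clear all hops; remaining 55 packets each add one t_tx.
Total = (3+56-1)·t_tx + 3·t_prop = 58·0.00025 + 3·2.80952 = 8.44 ms.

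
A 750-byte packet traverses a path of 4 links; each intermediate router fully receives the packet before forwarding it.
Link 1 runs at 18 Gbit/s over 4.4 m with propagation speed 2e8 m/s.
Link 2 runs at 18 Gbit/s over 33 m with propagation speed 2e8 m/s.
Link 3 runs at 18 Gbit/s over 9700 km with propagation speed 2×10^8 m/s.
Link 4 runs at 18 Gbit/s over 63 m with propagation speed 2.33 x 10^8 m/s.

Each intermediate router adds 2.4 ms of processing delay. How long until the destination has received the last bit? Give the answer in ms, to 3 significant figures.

L = 750 × 8 = 6000 bits.
Transmission delay per hop = L/R = 6000/18000000000 = 0.000333333 ms; 4 hops → 0.00133333 ms.
Propagation delays (d/s per hop): 2.2e-05, 0.000165, 48.5, 0.000270386 ms; sum = 48.5005 ms.
Processing at 3 router(s): 3 × 2.4 ms = 7.2 ms.
End-to-end = 55.7 ms.

55.7 ms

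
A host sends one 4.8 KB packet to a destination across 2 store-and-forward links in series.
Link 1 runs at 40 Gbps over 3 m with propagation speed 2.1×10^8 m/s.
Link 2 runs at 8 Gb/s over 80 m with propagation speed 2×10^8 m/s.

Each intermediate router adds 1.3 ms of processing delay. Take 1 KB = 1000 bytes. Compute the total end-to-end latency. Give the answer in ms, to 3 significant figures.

L = 38400 bits.
Transmission delays (L/R per hop): 0.00096, 0.0048 ms; sum = 0.00576 ms.
Propagation delays (d/s per hop): 1.42857e-05, 0.0004 ms; sum = 0.000414286 ms.
Processing at 1 router(s): 1 × 1.3 ms = 1.3 ms.
End-to-end = 1.31 ms.

1.31 ms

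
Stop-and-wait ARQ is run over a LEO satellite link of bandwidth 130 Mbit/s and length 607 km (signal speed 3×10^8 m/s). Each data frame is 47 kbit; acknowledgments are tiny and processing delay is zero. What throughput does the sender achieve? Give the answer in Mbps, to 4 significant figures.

10.66 Mbps

t_tx = L/R = 47000/130000000 = 0.000361538 s.
t_prop = 607000/300000000 = 0.00202333 s; RTT = 0.00404667 s.
Cycle = t_tx + RTT = 0.00440821 s.
Throughput = L / cycle = 47000 / 0.00440821 = 10.66 Mbps.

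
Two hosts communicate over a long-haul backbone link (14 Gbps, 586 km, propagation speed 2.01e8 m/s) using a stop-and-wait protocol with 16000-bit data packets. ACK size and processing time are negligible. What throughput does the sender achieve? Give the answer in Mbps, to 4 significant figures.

t_tx = L/R = 16000/14000000000 = 1.14286e-06 s.
t_prop = 586000/2.01e+08 = 0.00291542 s; RTT = 0.00583085 s.
Cycle = t_tx + RTT = 0.00583199 s.
Throughput = L / cycle = 16000 / 0.00583199 = 2.743 Mbps.

2.743 Mbps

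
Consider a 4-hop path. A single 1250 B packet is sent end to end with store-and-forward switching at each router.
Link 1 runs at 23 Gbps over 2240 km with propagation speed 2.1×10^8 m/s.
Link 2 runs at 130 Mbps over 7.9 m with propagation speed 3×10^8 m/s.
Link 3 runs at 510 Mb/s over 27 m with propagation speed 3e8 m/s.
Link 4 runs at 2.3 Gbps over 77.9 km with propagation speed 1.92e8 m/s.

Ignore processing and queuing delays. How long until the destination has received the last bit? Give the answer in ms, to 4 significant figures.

L = 1250 × 8 = 10000 bits.
Transmission delays (L/R per hop): 0.000434783, 0.0769231, 0.0196078, 0.00434783 ms; sum = 0.101314 ms.
Propagation delays (d/s per hop): 10.6667, 2.63333e-05, 9e-05, 0.405729 ms; sum = 11.0725 ms.
End-to-end = 11.17 ms.

11.17 ms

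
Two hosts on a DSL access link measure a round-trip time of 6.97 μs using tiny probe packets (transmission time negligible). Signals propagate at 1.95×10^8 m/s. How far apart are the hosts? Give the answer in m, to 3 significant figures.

One-way propagation = RTT/2 = 3.485 μs.
d = s × t = 195000000 × 3.485e-06 = 680 m.

680 m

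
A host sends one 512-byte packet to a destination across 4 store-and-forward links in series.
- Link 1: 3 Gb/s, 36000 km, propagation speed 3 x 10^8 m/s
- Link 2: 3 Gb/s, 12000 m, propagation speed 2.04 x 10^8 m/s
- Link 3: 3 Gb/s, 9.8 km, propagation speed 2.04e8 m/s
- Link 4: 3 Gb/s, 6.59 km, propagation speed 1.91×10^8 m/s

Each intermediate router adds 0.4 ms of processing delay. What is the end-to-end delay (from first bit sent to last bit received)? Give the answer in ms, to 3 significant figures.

121 ms

L = 512 × 8 = 4096 bits.
Transmission delay per hop = L/R = 4096/3000000000 = 0.00136533 ms; 4 hops → 0.00546133 ms.
Propagation delays (d/s per hop): 120, 0.0588235, 0.0480392, 0.0345026 ms; sum = 120.141 ms.
Processing at 3 router(s): 3 × 0.4 ms = 1.2 ms.
End-to-end = 121 ms.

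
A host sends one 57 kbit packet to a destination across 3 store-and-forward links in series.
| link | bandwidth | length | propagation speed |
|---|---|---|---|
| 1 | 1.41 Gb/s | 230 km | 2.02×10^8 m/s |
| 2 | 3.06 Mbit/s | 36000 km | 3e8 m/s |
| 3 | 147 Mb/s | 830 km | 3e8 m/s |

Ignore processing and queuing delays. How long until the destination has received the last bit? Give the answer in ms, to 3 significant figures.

143 ms

L = 57000 bits.
Transmission delays (L/R per hop): 0.0404255, 18.6275, 0.387755 ms; sum = 19.0556 ms.
Propagation delays (d/s per hop): 1.13861, 120, 2.76667 ms; sum = 123.905 ms.
End-to-end = 143 ms.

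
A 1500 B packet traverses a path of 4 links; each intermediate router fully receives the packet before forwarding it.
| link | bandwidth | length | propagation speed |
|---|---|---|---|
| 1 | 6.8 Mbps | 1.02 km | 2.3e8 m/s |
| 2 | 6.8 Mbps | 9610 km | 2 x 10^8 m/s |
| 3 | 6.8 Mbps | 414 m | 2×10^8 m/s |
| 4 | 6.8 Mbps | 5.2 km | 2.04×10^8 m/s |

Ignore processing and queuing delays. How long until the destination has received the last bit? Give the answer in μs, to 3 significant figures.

55100 μs

L = 1500 × 8 = 12000 bits.
Transmission delay per hop = L/R = 12000/6800000 = 1764.71 μs; 4 hops → 7058.82 μs.
Propagation delays (d/s per hop): 4.43478, 48050, 2.07, 25.4902 μs; sum = 48082 μs.
End-to-end = 55100 μs.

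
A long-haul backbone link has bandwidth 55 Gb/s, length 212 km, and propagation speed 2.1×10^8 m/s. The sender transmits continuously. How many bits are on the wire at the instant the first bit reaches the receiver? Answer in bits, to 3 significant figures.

Propagation delay = 212000 / 210000000 = 0.00100952 s.
BDP = R × t_prop = 55000000000 × 0.00100952 = 55523800 bits.

55500000 bits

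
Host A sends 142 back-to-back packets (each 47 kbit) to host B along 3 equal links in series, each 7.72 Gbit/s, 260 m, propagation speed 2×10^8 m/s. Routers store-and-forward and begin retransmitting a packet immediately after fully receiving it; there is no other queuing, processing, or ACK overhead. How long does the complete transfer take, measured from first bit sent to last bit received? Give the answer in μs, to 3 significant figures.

Per-hop transmission t_tx = L/R = 47000/7720000000 = 6.08808 μs.
Per-hop propagation t_prop = 260/200000000 = 1.3 μs.
Pipeline fill: first packet needs 3·t_tx to clear all hops; remaining 141 packets each add one t_tx.
Total = (3+142-1)·t_tx + 3·t_prop = 144·6.08808 + 3·1.3 = 881 μs.

881 μs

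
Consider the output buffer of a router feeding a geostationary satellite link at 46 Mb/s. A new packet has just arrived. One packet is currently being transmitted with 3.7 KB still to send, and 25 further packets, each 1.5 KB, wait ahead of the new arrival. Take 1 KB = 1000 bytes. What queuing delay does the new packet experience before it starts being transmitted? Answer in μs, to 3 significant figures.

Each queued packet: L/R = 12000/46000000 = 260.87 μs.
25 queued → 6521.74 μs.
Plus remaining 29600 bits of current packet: 643.478 μs.
Queuing delay = 7170 μs.

7170 μs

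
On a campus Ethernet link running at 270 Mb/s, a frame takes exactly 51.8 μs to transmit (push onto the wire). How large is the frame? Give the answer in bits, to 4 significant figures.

L = R × t_tx = 270000000 b/s × 5.18e-05 s = 13986 bits.

13990 bits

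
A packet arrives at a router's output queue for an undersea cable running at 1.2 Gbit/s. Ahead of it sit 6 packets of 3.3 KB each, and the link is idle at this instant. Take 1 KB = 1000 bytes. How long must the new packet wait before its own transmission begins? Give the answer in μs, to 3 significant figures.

Each queued packet: L/R = 26400/1200000000 = 22 μs.
6 queued → 132 μs.
Queuing delay = 132 μs.

132 μs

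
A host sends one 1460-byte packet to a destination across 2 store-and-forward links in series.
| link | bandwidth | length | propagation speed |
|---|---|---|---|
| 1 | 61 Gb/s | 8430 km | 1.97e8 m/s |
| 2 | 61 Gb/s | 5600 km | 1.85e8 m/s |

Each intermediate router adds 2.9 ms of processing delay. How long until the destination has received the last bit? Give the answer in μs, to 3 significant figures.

76000 μs

L = 1460 × 8 = 11680 bits.
Transmission delay per hop = L/R = 11680/61000000000 = 0.191475 μs; 2 hops → 0.382951 μs.
Propagation delays (d/s per hop): 42791.9, 30270.3 μs; sum = 73062.1 μs.
Processing at 1 router(s): 1 × 2.9 ms = 2900 μs.
End-to-end = 76000 μs.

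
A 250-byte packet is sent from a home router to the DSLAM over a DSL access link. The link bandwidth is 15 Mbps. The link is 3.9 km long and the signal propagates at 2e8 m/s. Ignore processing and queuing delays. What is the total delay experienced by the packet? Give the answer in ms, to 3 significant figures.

L = 250 × 8 = 2000 bits.
Transmission delay = L/R = 2000 / 15000000 = 0.133333 ms.
Propagation delay = d/s = 3900 m / 200000000 m/s = 0.0195 ms.
Total = 0.153 ms.

0.153 ms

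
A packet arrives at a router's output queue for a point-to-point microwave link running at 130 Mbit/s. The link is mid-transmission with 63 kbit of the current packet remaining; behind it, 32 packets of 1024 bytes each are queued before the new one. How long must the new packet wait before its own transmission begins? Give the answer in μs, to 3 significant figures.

Each queued packet: L/R = 8192/130000000 = 63.0154 μs.
32 queued → 2016.49 μs.
Plus remaining 63000 bits of current packet: 484.615 μs.
Queuing delay = 2500 μs.

2500 μs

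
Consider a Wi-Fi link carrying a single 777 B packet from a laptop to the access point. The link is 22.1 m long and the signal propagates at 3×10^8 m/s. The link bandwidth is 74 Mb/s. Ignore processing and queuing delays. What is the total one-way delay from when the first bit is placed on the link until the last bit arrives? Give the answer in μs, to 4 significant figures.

L = 777 × 8 = 6216 bits.
Transmission delay = L/R = 6216 / 74000000 = 84 μs.
Propagation delay = d/s = 22.1 m / 300000000 m/s = 0.0736667 μs.
Total = 84.07 μs.

84.07 μs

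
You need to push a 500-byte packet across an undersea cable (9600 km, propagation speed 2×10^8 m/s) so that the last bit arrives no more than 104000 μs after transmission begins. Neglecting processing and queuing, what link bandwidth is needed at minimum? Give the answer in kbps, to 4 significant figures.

L = 4000 bits.
Propagation delay = 9600000 / 200000000 = 48000 μs.
Transmission budget = 104000 − 48000 = 56000 μs.
R ≥ L / t_tx = 4000 bits / 0.056 s = 71.43 kbps.

71.43 kbps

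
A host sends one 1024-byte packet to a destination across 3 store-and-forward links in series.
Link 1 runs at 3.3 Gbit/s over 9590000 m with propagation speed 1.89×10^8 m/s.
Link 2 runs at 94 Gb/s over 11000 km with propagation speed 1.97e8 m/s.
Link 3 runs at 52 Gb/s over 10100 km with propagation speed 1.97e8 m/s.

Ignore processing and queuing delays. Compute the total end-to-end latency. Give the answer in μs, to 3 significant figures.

L = 1024 × 8 = 8192 bits.
Transmission delays (L/R per hop): 2.48242, 0.0871489, 0.157538 μs; sum = 2.72711 μs.
Propagation delays (d/s per hop): 50740.7, 55837.6, 51269 μs; sum = 157847 μs.
End-to-end = 158000 μs.

158000 μs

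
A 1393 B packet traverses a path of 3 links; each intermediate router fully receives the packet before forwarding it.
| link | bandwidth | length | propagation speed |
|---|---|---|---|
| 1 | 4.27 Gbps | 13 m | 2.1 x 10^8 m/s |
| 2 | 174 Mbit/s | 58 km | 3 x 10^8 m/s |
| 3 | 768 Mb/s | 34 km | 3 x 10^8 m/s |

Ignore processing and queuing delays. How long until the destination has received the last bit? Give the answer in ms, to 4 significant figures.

L = 1393 × 8 = 11144 bits.
Transmission delays (L/R per hop): 0.00260984, 0.064046, 0.0145104 ms; sum = 0.0811662 ms.
Propagation delays (d/s per hop): 6.19048e-05, 0.193333, 0.113333 ms; sum = 0.306729 ms.
End-to-end = 0.3879 ms.

0.3879 ms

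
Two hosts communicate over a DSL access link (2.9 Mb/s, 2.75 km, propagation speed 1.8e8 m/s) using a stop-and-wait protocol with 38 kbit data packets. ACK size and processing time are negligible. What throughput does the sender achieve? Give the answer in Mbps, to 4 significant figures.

2.893 Mbps

t_tx = L/R = 38000/2900000 = 0.0131034 s.
t_prop = 2750/180000000 = 1.52778e-05 s; RTT = 3.05556e-05 s.
Cycle = t_tx + RTT = 0.013134 s.
Throughput = L / cycle = 38000 / 0.013134 = 2.893 Mbps.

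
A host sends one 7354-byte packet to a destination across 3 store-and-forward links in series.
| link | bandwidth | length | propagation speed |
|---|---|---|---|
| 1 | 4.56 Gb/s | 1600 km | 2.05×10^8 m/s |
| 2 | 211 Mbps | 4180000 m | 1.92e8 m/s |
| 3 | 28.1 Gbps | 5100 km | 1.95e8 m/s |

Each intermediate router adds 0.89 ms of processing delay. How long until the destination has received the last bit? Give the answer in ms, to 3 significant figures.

57.8 ms

L = 7354 × 8 = 58832 bits.
Transmission delays (L/R per hop): 0.0129018, 0.278825, 0.00209367 ms; sum = 0.29382 ms.
Propagation delays (d/s per hop): 7.80488, 21.7708, 26.1538 ms; sum = 55.7296 ms.
Processing at 2 router(s): 2 × 0.89 ms = 1.78 ms.
End-to-end = 57.8 ms.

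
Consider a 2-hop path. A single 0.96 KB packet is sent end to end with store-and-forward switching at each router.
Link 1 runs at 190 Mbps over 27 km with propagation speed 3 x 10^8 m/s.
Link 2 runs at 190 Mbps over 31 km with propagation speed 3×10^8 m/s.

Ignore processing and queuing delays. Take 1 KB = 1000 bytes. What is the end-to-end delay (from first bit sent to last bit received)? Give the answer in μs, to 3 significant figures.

274 μs

L = 7680 bits.
Transmission delay per hop = L/R = 7680/190000000 = 40.4211 μs; 2 hops → 80.8421 μs.
Propagation delays (d/s per hop): 90, 103.333 μs; sum = 193.333 μs.
End-to-end = 274 μs.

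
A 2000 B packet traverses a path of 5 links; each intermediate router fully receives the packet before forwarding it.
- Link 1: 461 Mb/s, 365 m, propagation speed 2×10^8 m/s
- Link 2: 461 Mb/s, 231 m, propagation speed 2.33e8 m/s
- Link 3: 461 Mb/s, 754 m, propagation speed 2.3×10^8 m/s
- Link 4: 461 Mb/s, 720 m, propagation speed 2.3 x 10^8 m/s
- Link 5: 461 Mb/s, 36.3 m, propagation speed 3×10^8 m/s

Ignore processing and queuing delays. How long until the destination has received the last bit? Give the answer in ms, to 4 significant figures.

0.1829 ms

L = 2000 × 8 = 16000 bits.
Transmission delay per hop = L/R = 16000/461000000 = 0.0347072 ms; 5 hops → 0.173536 ms.
Propagation delays (d/s per hop): 0.001825, 0.000991416, 0.00327826, 0.00313043, 0.000121 ms; sum = 0.00934611 ms.
End-to-end = 0.1829 ms.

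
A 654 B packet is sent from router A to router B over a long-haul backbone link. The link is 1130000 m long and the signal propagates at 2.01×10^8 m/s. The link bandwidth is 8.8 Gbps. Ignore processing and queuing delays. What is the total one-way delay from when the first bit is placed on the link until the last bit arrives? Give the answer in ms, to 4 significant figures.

5.622 ms

L = 654 × 8 = 5232 bits.
Transmission delay = L/R = 5232 / 8800000000 = 0.000594545 ms.
Propagation delay = d/s = 1130000 m / 2.01e+08 m/s = 5.62189 ms.
Total = 5.622 ms.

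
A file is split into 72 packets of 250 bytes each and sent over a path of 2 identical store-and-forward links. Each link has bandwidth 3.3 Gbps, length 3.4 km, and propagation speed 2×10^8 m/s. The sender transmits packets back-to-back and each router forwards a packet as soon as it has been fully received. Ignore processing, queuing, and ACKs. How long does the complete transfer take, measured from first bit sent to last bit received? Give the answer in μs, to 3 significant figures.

78.2 μs

Per-hop transmission t_tx = L/R = 2000/3300000000 = 0.606061 μs.
Per-hop propagation t_prop = 3400/200000000 = 17 μs.
Pipeline fill: first packet needs 2·t_tx to clear all hops; remaining 71 packets each add one t_tx.
Total = (2+72-1)·t_tx + 2·t_prop = 73·0.606061 + 2·17 = 78.2 μs.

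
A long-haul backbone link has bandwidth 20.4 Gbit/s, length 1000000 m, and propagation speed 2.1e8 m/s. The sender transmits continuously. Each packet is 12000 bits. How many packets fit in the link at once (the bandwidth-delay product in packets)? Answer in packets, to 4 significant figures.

Propagation delay = 1000000 / 210000000 = 0.0047619 s.
BDP = R × t_prop = 20400000000 × 0.0047619 = 97142900 bits.
In packets of 12000 bits: 8095 packets.

8095 packets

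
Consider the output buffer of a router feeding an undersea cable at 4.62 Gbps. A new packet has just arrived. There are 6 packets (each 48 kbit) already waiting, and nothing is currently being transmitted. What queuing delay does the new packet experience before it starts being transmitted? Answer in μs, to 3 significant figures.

Each queued packet: L/R = 48000/4620000000 = 10.3896 μs.
6 queued → 62.3377 μs.
Queuing delay = 62.3 μs.

62.3 μs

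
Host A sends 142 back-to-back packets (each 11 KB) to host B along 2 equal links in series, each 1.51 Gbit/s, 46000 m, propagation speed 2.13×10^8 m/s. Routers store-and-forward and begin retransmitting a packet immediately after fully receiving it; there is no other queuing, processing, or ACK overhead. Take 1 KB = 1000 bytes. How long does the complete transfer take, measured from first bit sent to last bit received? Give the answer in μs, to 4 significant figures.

Per-hop transmission t_tx = L/R = 88000/1510000000 = 58.2781 μs.
Per-hop propagation t_prop = 46000/213000000 = 215.962 μs.
Pipeline fill: first packet needs 2·t_tx to clear all hops; remaining 141 packets each add one t_tx.
Total = (2+142-1)·t_tx + 2·t_prop = 143·58.2781 + 2·215.962 = 8766 μs.

8766 μs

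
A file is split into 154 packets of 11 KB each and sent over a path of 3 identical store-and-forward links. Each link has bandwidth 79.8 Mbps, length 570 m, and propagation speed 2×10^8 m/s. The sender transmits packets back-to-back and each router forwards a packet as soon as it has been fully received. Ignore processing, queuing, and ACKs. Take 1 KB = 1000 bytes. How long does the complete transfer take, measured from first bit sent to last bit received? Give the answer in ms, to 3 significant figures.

Per-hop transmission t_tx = L/R = 88000/79800000 = 1.10276 ms.
Per-hop propagation t_prop = 570/200000000 = 0.00285 ms.
Pipeline fill: first packet needs 3·t_tx to clear all hops; remaining 153 packets each add one t_tx.
Total = (3+154-1)·t_tx + 3·t_prop = 156·1.10276 + 3·0.00285 = 172 ms.

172 ms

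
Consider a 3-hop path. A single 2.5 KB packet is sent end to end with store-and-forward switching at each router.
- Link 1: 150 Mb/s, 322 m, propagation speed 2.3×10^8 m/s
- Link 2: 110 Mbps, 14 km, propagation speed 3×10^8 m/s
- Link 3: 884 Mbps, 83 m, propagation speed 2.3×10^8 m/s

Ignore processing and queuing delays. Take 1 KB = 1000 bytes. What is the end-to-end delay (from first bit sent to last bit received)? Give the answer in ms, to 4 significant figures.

0.3862 ms

L = 20000 bits.
Transmission delays (L/R per hop): 0.133333, 0.181818, 0.0226244 ms; sum = 0.337776 ms.
Propagation delays (d/s per hop): 0.0014, 0.0466667, 0.00036087 ms; sum = 0.0484275 ms.
End-to-end = 0.3862 ms.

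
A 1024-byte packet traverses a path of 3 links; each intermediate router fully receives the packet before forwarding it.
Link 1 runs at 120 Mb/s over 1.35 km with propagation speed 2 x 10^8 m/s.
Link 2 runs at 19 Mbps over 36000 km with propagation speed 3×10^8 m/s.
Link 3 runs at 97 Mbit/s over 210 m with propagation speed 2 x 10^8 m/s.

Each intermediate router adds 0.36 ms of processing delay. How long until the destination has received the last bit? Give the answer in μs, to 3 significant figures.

L = 1024 × 8 = 8192 bits.
Transmission delays (L/R per hop): 68.2667, 431.158, 84.4536 μs; sum = 583.878 μs.
Propagation delays (d/s per hop): 6.75, 120000, 1.05 μs; sum = 120008 μs.
Processing at 2 router(s): 2 × 0.36 ms = 720 μs.
End-to-end = 121000 μs.

121000 μs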